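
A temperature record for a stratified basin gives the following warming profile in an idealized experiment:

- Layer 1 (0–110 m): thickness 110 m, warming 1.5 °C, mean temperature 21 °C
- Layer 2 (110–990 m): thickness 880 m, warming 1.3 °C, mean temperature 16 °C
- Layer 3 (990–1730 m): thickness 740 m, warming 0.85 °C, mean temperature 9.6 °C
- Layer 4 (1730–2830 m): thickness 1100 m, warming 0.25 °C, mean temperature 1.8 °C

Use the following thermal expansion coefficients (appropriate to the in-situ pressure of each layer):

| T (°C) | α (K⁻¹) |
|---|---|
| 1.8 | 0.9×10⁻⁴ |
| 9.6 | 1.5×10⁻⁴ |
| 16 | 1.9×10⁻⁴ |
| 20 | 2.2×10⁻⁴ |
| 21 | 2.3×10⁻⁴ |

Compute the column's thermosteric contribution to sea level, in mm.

Layer 1 at 21 °C → α = 2.3×10⁻⁴ K⁻¹
Layer 2 at 16 °C → α = 1.9×10⁻⁴ K⁻¹
Layer 3 at 9.6 °C → α = 1.5×10⁻⁴ K⁻¹
Layer 4 at 1.8 °C → α = 0.9×10⁻⁴ K⁻¹
Layer 1: 1.5 × 110 × 2.3×10⁻⁴ = 0.03795 m
880 × 1.9×10⁻⁴ × 1.3 = 0.21736 m
Layer 3: 1.5×10⁻⁴ × 0.85 × 740 = 0.09435 m
1100 × 0.25 × 0.9×10⁻⁴ = 0.02475 m
Δh = 0.03795 + 0.21736 + 0.09435 + 0.02475 = 0.37441 m

Δh = 374 mm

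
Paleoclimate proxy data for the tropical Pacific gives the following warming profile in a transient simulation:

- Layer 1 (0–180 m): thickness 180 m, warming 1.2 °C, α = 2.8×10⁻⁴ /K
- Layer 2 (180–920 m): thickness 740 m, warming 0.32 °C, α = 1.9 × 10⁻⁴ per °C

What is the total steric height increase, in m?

Δh = 0.11 m

Layer 1: 180 × 1.2 × 2.8×10⁻⁴ = 0.06048 m
0.32 × 740 × 1.9×10⁻⁴ = 0.044992 m
Δh = 0.06048 + 0.044992 = 0.105472 m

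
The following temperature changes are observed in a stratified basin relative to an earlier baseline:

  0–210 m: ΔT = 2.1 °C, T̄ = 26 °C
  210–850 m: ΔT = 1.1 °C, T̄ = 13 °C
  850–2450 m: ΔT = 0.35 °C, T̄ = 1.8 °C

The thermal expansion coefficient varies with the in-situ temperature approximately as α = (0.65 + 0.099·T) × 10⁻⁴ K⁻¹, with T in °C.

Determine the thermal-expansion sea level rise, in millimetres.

Δh = 325 mm

Layer 1: α = (0.65 + 0.099×26)×10⁻⁴ = 3.224×10⁻⁴ K⁻¹
Layer 2: α = (0.65 + 0.099×13)×10⁻⁴ = 1.937×10⁻⁴ K⁻¹
Layer 3: α = (0.65 + 0.099×1.8)×10⁻⁴ = 0.8282×10⁻⁴ K⁻¹
Layer 1: 210 × 2.1 × 3.224×10⁻⁴ = 0.1421784 m
210–850 m: 640 × 1.1 × 1.937×10⁻⁴ = 0.1363648 m
850–2450 m: 1600 × 0.35 × 0.8282×10⁻⁴ = 0.0463792 m
Δh = 0.1421784 + 0.1363648 + 0.0463792 = 0.3249224 m ≈ 325 mm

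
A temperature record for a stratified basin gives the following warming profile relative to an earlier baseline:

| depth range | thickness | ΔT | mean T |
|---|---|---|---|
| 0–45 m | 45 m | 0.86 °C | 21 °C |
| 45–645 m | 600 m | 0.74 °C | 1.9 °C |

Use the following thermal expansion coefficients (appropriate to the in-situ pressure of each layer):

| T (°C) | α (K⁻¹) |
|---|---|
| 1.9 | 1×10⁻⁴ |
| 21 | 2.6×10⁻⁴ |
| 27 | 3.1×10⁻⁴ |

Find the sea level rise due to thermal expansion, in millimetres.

Layer 1 at 21 °C → α = 2.6×10⁻⁴ K⁻¹
Layer 2 at 1.9 °C → α = 1×10⁻⁴ K⁻¹
Layer 1: 0.86 × 2.6×10⁻⁴ × 45 = 0.010062 m
Layer 2: 600 × 1×10⁻⁴ × 0.74 = 0.04440 m
Δh = 0.010062 + 0.04440 = 0.054462 m ≈ 54.5 mm

54.5 mm of thermosteric rise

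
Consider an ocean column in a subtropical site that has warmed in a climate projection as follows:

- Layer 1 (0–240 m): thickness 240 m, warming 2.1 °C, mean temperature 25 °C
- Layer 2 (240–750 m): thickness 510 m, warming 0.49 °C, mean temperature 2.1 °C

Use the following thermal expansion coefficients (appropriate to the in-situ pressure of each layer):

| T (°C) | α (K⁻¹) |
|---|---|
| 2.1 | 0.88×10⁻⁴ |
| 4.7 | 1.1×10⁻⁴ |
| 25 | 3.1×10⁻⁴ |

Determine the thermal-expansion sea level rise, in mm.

Δh = 180 mm

Layer 1 at 25 °C → α = 3.1×10⁻⁴ K⁻¹
Layer 2 at 2.1 °C → α = 0.88×10⁻⁴ K⁻¹
0–240 m: 2.1 × 3.1×10⁻⁴ × 240 = 0.15624 m
0.49 × 510 × 0.88×10⁻⁴ = 0.0219912 m
Δh = 0.15624 + 0.0219912 = 0.1782312 m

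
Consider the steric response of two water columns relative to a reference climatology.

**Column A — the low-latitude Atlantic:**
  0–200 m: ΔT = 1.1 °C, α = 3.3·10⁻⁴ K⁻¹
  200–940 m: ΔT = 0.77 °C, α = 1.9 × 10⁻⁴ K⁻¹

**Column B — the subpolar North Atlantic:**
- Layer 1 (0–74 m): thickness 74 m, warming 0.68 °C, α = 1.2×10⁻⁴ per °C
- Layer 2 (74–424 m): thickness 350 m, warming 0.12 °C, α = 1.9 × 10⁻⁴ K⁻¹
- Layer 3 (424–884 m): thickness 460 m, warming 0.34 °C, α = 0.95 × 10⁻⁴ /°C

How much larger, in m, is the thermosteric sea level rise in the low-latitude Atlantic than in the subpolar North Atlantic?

A Layer 1: 200 × 3.3×10⁻⁴ × 1.1 = 0.07260 m
A Layer 2: 1.9×10⁻⁴ × 740 × 0.77 = 0.108262 m
A total: 0.180862 m
B 0–74 m: 0.68 × 74 × 1.2×10⁻⁴ = 0.0060384 m
B 74–424 m: 1.9×10⁻⁴ × 350 × 0.12 = 0.00798 m
B Layer 3: 460 × 0.34 × 0.95×10⁻⁴ = 0.014858 m
B total: 0.0288764 m
Difference: 0.180862 − 0.0288764 = 0.1519856 m

0.15 m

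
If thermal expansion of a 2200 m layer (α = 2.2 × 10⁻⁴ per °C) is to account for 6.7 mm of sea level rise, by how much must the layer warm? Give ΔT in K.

ΔT = Δh/(αH) = 0.0067 / (2.2×10⁻⁴ × 2200) ≈ 0.01384 K

about 0.014 K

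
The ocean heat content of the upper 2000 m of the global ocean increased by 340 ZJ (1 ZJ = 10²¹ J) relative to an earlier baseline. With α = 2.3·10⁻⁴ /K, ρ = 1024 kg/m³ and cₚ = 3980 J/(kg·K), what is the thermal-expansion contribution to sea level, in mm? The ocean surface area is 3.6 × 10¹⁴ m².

Per unit area: Q = 340×10²¹ / (3.6×10¹⁴) ≈ 9.444×10⁸ J/m²
Δh = αQ/(ρcₚ) = 2.3×10⁻⁴ × 9.444×10⁸ / (1024 × 3980) ≈ 0.053297 m

about 53.3 mm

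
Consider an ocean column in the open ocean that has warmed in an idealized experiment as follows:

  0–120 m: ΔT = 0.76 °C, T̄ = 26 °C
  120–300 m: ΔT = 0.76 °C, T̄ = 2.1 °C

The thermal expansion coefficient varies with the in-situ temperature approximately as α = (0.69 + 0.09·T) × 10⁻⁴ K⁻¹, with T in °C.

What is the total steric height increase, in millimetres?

Layer 1: α = (0.69 + 0.09×26)×10⁻⁴ = 3.03×10⁻⁴ K⁻¹
Layer 2: α = (0.69 + 0.09×2.1)×10⁻⁴ = 0.879×10⁻⁴ K⁻¹
0.76 × 120 × 3.03×10⁻⁴ = 0.0276336 m
120–300 m: 0.76 × 180 × 0.879×10⁻⁴ = 0.01202472 m
Δh = 0.0276336 + 0.01202472 = 0.03965832 m

40 mm of thermosteric rise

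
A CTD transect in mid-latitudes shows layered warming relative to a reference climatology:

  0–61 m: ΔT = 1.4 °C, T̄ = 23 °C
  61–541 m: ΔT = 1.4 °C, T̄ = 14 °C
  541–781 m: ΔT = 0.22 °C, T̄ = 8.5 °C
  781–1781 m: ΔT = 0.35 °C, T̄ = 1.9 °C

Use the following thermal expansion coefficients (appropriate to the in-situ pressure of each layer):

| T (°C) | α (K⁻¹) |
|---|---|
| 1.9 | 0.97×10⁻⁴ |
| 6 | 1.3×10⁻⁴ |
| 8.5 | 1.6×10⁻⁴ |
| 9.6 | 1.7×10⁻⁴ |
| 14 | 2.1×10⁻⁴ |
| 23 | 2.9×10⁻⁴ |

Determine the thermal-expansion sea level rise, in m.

Layer 1 at 23 °C → α = 2.9×10⁻⁴ K⁻¹
Layer 2 at 14 °C → α = 2.1×10⁻⁴ K⁻¹
Layer 3 at 8.5 °C → α = 1.6×10⁻⁴ K⁻¹
Layer 4 at 1.9 °C → α = 0.97×10⁻⁴ K⁻¹
2.9×10⁻⁴ × 1.4 × 61 = 0.024766 m
Layer 2: 2.1×10⁻⁴ × 1.4 × 480 = 0.14112 m
541–781 m: 240 × 1.6×10⁻⁴ × 0.22 = 0.008448 m
0.35 × 1000 × 0.97×10⁻⁴ = 0.03395 m
Δh = 0.024766 + 0.14112 + 0.008448 + 0.03395 = 0.208284 m

0.21 m of thermosteric rise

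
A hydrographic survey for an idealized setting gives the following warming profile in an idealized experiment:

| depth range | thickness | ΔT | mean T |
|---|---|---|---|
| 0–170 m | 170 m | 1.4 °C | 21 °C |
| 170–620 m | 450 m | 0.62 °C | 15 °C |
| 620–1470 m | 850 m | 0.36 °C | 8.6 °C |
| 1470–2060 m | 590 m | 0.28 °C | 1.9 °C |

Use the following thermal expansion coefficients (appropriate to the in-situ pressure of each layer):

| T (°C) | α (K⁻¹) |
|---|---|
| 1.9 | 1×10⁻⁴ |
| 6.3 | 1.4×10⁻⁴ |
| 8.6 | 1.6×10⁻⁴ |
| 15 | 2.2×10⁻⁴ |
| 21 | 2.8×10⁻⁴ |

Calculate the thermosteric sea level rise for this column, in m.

Layer 1 at 21 °C → α = 2.8×10⁻⁴ K⁻¹
Layer 2 at 15 °C → α = 2.2×10⁻⁴ K⁻¹
Layer 3 at 8.6 °C → α = 1.6×10⁻⁴ K⁻¹
Layer 4 at 1.9 °C → α = 1×10⁻⁴ K⁻¹
0–170 m: 2.8×10⁻⁴ × 1.4 × 170 = 0.06664 m
170–620 m: 0.62 × 450 × 2.2×10⁻⁴ = 0.06138 m
Layer 3: 1.6×10⁻⁴ × 0.36 × 850 = 0.04896 m
1470–2060 m: 0.28 × 1×10⁻⁴ × 590 = 0.01652 m
Δh = 0.06664 + 0.06138 + 0.04896 + 0.01652 = 0.19350 m ≈ 0.194 m

about 0.194 m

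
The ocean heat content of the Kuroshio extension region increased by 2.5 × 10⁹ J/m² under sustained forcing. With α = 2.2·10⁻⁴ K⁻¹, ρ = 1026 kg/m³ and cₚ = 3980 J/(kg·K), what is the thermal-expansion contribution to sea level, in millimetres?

Δh = αQ/(ρcₚ) = 2.2×10⁻⁴ × 2.5×10⁹ / (1026 × 3980) ≈ 0.13469 m

135 mm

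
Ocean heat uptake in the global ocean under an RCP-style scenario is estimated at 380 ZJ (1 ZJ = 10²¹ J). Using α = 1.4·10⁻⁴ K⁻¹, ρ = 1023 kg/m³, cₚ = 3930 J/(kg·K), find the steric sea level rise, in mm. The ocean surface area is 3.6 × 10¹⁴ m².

Per unit area: Q = 380×10²¹ / (3.6×10¹⁴) ≈ 1.056×10⁹ J/m²
Δh = αQ/(ρcₚ) = 1.4×10⁻⁴ × 1.056×10⁹ / (1023 × 3930) ≈ 0.036773 m

36.8 mm of thermosteric rise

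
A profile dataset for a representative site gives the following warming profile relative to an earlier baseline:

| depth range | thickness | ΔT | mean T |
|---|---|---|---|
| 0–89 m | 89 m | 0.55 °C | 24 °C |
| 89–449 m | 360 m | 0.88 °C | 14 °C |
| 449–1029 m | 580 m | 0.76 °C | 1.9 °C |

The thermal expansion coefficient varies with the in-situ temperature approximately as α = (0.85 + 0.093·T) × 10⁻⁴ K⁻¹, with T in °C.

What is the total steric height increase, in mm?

130 mm

Layer 1: α = (0.85 + 0.093×24)×10⁻⁴ = 3.082×10⁻⁴ K⁻¹
Layer 2: α = (0.85 + 0.093×14)×10⁻⁴ = 2.152×10⁻⁴ K⁻¹
Layer 3: α = (0.85 + 0.093×1.9)×10⁻⁴ = 1.0267×10⁻⁴ K⁻¹
0–89 m: 0.55 × 89 × 3.082×10⁻⁴ = 0.01508639 m
0.88 × 2.152×10⁻⁴ × 360 = 0.06817536 m
580 × 1.0267×10⁻⁴ × 0.76 = 0.045256936 m
Δh = 0.01508639 + 0.06817536 + 0.045256936 = 0.128518686 m ≈ 130 mm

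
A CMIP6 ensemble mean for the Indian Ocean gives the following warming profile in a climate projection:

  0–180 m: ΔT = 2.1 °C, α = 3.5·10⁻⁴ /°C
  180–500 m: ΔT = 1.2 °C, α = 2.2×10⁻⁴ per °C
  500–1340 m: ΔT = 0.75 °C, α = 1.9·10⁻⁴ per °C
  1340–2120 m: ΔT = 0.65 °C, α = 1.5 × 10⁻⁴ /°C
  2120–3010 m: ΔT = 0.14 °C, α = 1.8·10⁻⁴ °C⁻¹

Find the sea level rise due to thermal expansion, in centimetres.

3.5×10⁻⁴ × 180 × 2.1 = 0.13230 m
Layer 2: 320 × 1.2 × 2.2×10⁻⁴ = 0.08448 m
500–1340 m: 840 × 1.9×10⁻⁴ × 0.75 = 0.11970 m
1.5×10⁻⁴ × 0.65 × 780 = 0.07605 m
2120–3010 m: 0.14 × 1.8×10⁻⁴ × 890 = 0.022428 m
Δh = 0.13230 + 0.08448 + 0.11970 + 0.07605 + 0.022428 = 0.434958 m ≈ 43.5 cm

43.5 cm of thermosteric rise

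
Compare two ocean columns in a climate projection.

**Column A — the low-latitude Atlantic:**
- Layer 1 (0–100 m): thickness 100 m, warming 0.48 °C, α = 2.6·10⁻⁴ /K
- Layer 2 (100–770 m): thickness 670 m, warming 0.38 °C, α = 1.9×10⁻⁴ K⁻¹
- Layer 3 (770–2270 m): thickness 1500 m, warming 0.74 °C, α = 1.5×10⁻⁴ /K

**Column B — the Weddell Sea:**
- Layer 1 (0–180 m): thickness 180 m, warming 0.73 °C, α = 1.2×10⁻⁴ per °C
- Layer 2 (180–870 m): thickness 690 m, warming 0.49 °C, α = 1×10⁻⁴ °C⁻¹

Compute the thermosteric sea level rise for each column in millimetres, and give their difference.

A: 227 mm; B: 49.6 mm; difference 178 mm

A 0–100 m: 0.48 × 100 × 2.6×10⁻⁴ = 0.01248 m
A 1.9×10⁻⁴ × 0.38 × 670 = 0.048374 m
A 770–2270 m: 1.5×10⁻⁴ × 0.74 × 1500 = 0.16650 m
A total: 0.227354 m
B 0–180 m: 0.73 × 1.2×10⁻⁴ × 180 = 0.015768 m
B Layer 2: 1×10⁻⁴ × 0.49 × 690 = 0.03381 m
B total: 0.049578 m
Difference: 0.227354 − 0.049578 = 0.177776 m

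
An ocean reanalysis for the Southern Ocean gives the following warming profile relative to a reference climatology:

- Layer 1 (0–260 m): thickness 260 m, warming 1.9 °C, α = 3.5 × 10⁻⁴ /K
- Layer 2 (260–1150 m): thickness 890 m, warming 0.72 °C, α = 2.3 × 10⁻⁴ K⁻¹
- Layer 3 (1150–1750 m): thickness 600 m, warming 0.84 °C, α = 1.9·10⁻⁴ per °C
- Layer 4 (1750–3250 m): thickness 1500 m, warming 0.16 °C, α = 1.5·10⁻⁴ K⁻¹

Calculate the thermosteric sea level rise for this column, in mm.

450 mm

Layer 1: 1.9 × 3.5×10⁻⁴ × 260 = 0.17290 m
260–1150 m: 0.72 × 890 × 2.3×10⁻⁴ = 0.147384 m
600 × 0.84 × 1.9×10⁻⁴ = 0.09576 m
0.16 × 1500 × 1.5×10⁻⁴ = 0.03600 m
Δh = 0.17290 + 0.147384 + 0.09576 + 0.03600 = 0.452044 m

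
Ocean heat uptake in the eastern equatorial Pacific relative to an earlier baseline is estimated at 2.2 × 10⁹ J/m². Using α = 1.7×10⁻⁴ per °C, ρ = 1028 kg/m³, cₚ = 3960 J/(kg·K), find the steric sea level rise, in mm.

Δh = αQ/(ρcₚ) = 1.7×10⁻⁴ × 2.2×10⁹ / (1028 × 3960) ≈ 0.091872 m

Δh ≈ 91.9 mm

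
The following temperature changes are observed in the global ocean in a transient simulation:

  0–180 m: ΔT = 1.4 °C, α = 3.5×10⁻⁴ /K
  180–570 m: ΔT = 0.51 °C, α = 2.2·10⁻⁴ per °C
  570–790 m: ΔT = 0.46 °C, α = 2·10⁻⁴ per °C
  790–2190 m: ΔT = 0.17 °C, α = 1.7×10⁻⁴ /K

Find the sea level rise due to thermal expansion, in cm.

180 × 3.5×10⁻⁴ × 1.4 = 0.08820 m
0.51 × 390 × 2.2×10⁻⁴ = 0.043758 m
Layer 3: 220 × 0.46 × 2×10⁻⁴ = 0.02024 m
790–2190 m: 1400 × 0.17 × 1.7×10⁻⁴ = 0.04046 m
Δh = 0.08820 + 0.043758 + 0.02024 + 0.04046 = 0.192658 m

19 cm of thermosteric rise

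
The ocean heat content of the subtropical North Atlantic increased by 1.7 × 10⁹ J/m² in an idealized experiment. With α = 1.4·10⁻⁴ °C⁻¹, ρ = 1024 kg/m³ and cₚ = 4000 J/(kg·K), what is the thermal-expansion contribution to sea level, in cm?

Δh ≈ 5.8 cm

Δh = αQ/(ρcₚ) = 1.4×10⁻⁴ × 1.7×10⁹ / (1024 × 4000) ≈ 0.058105 m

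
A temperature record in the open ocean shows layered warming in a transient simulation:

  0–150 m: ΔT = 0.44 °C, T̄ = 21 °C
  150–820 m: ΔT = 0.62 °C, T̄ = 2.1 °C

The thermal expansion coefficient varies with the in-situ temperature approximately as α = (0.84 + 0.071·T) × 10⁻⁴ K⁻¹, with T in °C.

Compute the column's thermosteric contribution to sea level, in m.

Layer 1: α = (0.84 + 0.071×21)×10⁻⁴ = 2.331×10⁻⁴ K⁻¹
Layer 2: α = (0.84 + 0.071×2.1)×10⁻⁴ = 0.9891×10⁻⁴ K⁻¹
Layer 1: 2.331×10⁻⁴ × 0.44 × 150 = 0.0153846 m
Layer 2: 0.62 × 0.9891×10⁻⁴ × 670 = 0.041087214 m
Δh = 0.0153846 + 0.041087214 = 0.056471814 m

about 0.0565 m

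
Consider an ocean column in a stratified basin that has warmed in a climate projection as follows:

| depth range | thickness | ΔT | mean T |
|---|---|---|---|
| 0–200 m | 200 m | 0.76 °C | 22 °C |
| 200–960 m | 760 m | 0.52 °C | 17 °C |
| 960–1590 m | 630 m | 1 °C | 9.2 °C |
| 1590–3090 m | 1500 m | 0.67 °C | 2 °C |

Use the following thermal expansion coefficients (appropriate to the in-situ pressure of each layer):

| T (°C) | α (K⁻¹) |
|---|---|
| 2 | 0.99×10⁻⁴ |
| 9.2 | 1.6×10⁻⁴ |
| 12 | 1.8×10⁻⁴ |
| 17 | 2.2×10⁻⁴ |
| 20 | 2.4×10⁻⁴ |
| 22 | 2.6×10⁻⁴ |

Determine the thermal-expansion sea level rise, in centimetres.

Layer 1 at 22 °C → α = 2.6×10⁻⁴ K⁻¹
Layer 2 at 17 °C → α = 2.2×10⁻⁴ K⁻¹
Layer 3 at 9.2 °C → α = 1.6×10⁻⁴ K⁻¹
Layer 4 at 2 °C → α = 0.99×10⁻⁴ K⁻¹
200 × 2.6×10⁻⁴ × 0.76 = 0.03952 m
Layer 2: 2.2×10⁻⁴ × 760 × 0.52 = 0.086944 m
1.6×10⁻⁴ × 630 × 1 = 0.10080 m
1500 × 0.99×10⁻⁴ × 0.67 = 0.099495 m
Δh = 0.03952 + 0.086944 + 0.10080 + 0.099495 = 0.326759 m ≈ 32.7 cm

about 32.7 cm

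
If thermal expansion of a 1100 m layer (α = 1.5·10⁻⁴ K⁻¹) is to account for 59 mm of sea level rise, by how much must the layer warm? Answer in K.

ΔT = Δh/(αH) = 0.059 / (1.5×10⁻⁴ × 1100) ≈ 0.3576 K

0.358 K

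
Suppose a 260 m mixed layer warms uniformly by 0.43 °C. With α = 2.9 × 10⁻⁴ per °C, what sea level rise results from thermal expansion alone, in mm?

Δh = αΔT·H = 2.9×10⁻⁴ × 0.43 × 260 = 0.032422 m

Δh = 32.4 mm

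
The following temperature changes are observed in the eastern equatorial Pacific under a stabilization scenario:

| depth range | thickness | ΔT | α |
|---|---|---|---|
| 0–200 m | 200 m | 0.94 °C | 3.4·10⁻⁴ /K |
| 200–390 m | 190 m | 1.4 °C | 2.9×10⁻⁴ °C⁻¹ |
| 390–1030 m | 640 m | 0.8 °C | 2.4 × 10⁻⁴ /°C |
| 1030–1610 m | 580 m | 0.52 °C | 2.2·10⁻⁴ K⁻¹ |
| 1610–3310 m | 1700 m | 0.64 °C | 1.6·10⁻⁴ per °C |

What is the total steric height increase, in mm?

504 mm

3.4×10⁻⁴ × 0.94 × 200 = 0.06392 m
Layer 2: 1.4 × 2.9×10⁻⁴ × 190 = 0.07714 m
640 × 2.4×10⁻⁴ × 0.8 = 0.12288 m
Layer 4: 2.2×10⁻⁴ × 0.52 × 580 = 0.066352 m
1610–3310 m: 1.6×10⁻⁴ × 1700 × 0.64 = 0.17408 m
Δh = 0.06392 + 0.07714 + 0.12288 + 0.066352 + 0.17408 = 0.504372 m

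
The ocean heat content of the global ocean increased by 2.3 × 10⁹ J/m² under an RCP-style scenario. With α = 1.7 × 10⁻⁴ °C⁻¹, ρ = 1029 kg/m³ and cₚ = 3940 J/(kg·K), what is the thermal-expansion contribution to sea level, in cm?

9.64 cm

Δh = αQ/(ρcₚ) = 1.7×10⁻⁴ × 2.3×10⁹ / (1029 × 3940) ≈ 0.096442 m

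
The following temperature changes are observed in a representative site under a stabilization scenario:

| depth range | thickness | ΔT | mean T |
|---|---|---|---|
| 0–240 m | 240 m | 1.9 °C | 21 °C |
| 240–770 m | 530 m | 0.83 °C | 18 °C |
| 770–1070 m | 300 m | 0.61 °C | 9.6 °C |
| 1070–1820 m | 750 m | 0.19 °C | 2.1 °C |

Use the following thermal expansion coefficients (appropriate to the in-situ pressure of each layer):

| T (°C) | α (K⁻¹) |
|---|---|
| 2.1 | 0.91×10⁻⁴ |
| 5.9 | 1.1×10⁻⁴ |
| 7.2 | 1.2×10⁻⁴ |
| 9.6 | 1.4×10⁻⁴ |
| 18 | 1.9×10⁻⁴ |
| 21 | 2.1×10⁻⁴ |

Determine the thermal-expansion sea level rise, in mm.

Layer 1 at 21 °C → α = 2.1×10⁻⁴ K⁻¹
Layer 2 at 18 °C → α = 1.9×10⁻⁴ K⁻¹
Layer 3 at 9.6 °C → α = 1.4×10⁻⁴ K⁻¹
Layer 4 at 2.1 °C → α = 0.91×10⁻⁴ K⁻¹
Layer 1: 2.1×10⁻⁴ × 240 × 1.9 = 0.09576 m
Layer 2: 0.83 × 530 × 1.9×10⁻⁴ = 0.083581 m
770–1070 m: 0.61 × 300 × 1.4×10⁻⁴ = 0.02562 m
0.19 × 750 × 0.91×10⁻⁴ = 0.0129675 m
Δh = 0.09576 + 0.083581 + 0.02562 + 0.0129675 = 0.2179285 m

Δh ≈ 218 mm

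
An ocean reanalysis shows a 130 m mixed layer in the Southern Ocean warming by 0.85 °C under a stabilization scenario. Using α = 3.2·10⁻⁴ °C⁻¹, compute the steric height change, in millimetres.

Δh = αΔT·H = 3.2×10⁻⁴ × 0.85 × 130 = 0.03536 m

about 35.4 mm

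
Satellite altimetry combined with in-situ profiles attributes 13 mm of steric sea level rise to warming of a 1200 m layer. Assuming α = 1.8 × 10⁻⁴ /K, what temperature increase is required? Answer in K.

ΔT ≈ 0.060 K

ΔT = Δh/(αH) = 0.013 / (1.8×10⁻⁴ × 1200) ≈ 0.06019 K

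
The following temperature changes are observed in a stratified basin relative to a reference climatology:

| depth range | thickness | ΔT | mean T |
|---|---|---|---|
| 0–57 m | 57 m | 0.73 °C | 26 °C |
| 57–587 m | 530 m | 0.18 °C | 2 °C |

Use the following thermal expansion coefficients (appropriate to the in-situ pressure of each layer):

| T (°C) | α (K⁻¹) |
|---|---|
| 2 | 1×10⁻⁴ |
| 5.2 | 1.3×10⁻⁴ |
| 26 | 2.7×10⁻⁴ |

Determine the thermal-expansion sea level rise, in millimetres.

Layer 1 at 26 °C → α = 2.7×10⁻⁴ K⁻¹
Layer 2 at 2 °C → α = 1×10⁻⁴ K⁻¹
Layer 1: 2.7×10⁻⁴ × 57 × 0.73 = 0.0112347 m
Layer 2: 1×10⁻⁴ × 0.18 × 530 = 0.00954 m
Δh = 0.0112347 + 0.00954 = 0.0207747 m

Δh = 21 mm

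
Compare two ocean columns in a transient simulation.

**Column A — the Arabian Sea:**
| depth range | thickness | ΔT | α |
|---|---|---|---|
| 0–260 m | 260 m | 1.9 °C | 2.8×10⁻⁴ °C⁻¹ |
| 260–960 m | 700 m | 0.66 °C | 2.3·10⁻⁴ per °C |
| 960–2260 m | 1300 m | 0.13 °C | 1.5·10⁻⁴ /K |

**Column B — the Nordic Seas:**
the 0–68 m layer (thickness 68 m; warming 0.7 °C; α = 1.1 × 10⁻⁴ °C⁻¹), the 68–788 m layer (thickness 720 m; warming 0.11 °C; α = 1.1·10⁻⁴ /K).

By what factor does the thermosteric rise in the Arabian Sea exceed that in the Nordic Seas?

a factor of 19.4

A Layer 1: 2.8×10⁻⁴ × 260 × 1.9 = 0.13832 m
A 0.66 × 2.3×10⁻⁴ × 700 = 0.10626 m
A Layer 3: 1300 × 1.5×10⁻⁴ × 0.13 = 0.02535 m
A total: 0.26993 m
B Layer 1: 0.7 × 1.1×10⁻⁴ × 68 = 0.005236 m
B Layer 2: 0.11 × 1.1×10⁻⁴ × 720 = 0.008712 m
B total: 0.013948 m
Ratio: 0.26993 / 0.013948 ≈ 19.35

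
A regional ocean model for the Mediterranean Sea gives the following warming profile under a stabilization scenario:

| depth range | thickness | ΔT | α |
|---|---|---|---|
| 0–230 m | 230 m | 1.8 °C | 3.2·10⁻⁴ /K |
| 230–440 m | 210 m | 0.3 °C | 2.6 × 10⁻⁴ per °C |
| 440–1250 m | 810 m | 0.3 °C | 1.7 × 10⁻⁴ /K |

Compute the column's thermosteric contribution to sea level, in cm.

about 19 cm

Layer 1: 3.2×10⁻⁴ × 1.8 × 230 = 0.13248 m
Layer 2: 210 × 2.6×10⁻⁴ × 0.3 = 0.01638 m
Layer 3: 0.3 × 810 × 1.7×10⁻⁴ = 0.04131 m
Δh = 0.13248 + 0.01638 + 0.04131 = 0.19017 m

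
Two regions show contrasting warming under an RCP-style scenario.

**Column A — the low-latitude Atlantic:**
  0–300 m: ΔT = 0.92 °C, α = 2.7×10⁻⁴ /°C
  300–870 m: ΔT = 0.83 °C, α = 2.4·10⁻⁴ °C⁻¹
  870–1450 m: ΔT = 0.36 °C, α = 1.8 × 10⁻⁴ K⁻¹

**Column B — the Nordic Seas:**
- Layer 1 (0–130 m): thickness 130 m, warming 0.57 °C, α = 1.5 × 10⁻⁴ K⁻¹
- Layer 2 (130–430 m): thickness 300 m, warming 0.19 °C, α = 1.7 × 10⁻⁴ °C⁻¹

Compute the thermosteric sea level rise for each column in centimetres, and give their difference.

A: 22.6 cm; B: 2.08 cm; difference 20.5 cm

A 0–300 m: 300 × 2.7×10⁻⁴ × 0.92 = 0.07452 m
A 0.83 × 2.4×10⁻⁴ × 570 = 0.113544 m
A 870–1450 m: 580 × 0.36 × 1.8×10⁻⁴ = 0.037584 m
A total: 0.225648 m
B Layer 1: 0.57 × 130 × 1.5×10⁻⁴ = 0.011115 m
B 300 × 0.19 × 1.7×10⁻⁴ = 0.00969 m
B total: 0.020805 m
Difference: 0.225648 − 0.020805 = 0.204843 m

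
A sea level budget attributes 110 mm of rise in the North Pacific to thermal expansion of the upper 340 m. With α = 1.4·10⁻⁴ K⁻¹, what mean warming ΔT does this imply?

about 2.3 K

ΔT = Δh/(αH) = 0.11 / (1.4×10⁻⁴ × 340) ≈ 2.311 K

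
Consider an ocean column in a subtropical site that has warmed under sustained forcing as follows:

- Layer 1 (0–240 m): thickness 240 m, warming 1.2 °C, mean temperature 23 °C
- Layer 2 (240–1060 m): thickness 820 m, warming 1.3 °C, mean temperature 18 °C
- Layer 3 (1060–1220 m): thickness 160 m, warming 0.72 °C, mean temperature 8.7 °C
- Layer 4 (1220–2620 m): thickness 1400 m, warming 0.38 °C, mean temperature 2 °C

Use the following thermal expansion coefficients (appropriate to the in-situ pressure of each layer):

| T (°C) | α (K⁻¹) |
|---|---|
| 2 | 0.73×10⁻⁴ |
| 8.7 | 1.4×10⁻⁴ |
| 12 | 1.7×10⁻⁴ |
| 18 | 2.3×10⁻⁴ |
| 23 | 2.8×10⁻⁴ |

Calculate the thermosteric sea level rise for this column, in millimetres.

Δh ≈ 381 mm

Layer 1 at 23 °C → α = 2.8×10⁻⁴ K⁻¹
Layer 2 at 18 °C → α = 2.3×10⁻⁴ K⁻¹
Layer 3 at 8.7 °C → α = 1.4×10⁻⁴ K⁻¹
Layer 4 at 2 °C → α = 0.73×10⁻⁴ K⁻¹
240 × 2.8×10⁻⁴ × 1.2 = 0.08064 m
2.3×10⁻⁴ × 820 × 1.3 = 0.24518 m
0.72 × 1.4×10⁻⁴ × 160 = 0.016128 m
1220–2620 m: 0.38 × 1400 × 0.73×10⁻⁴ = 0.038836 m
Δh = 0.08064 + 0.24518 + 0.016128 + 0.038836 = 0.380784 m ≈ 381 mm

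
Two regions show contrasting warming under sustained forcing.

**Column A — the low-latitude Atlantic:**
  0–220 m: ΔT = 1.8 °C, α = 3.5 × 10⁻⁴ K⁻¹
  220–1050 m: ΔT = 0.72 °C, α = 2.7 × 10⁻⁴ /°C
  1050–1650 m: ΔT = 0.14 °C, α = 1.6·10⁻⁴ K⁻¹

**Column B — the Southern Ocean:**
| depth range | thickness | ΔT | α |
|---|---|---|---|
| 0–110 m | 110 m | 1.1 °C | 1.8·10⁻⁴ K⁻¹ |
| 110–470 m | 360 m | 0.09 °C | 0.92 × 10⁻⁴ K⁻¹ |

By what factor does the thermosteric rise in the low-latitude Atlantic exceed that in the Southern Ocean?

a factor of 13

A 220 × 3.5×10⁻⁴ × 1.8 = 0.13860 m
A 220–1050 m: 2.7×10⁻⁴ × 0.72 × 830 = 0.161352 m
A Layer 3: 1.6×10⁻⁴ × 0.14 × 600 = 0.01344 m
A total: 0.313392 m
B Layer 1: 1.8×10⁻⁴ × 1.1 × 110 = 0.02178 m
B 0.92×10⁻⁴ × 360 × 0.09 = 0.0029808 m
B total: 0.0247608 m
Ratio: 0.313392 / 0.0247608 ≈ 12.66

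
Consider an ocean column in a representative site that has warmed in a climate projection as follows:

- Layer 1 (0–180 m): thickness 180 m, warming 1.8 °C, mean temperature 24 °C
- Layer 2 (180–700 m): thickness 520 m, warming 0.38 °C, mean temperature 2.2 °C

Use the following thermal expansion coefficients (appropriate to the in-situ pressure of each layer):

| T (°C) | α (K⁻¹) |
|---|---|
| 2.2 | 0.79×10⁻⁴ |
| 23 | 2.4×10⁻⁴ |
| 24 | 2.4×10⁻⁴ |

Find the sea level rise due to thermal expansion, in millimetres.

Layer 1 at 24 °C → α = 2.4×10⁻⁴ K⁻¹
Layer 2 at 2.2 °C → α = 0.79×10⁻⁴ K⁻¹
Layer 1: 180 × 1.8 × 2.4×10⁻⁴ = 0.07776 m
520 × 0.79×10⁻⁴ × 0.38 = 0.0156104 m
Δh = 0.07776 + 0.0156104 = 0.0933704 m

93.4 mm of thermosteric rise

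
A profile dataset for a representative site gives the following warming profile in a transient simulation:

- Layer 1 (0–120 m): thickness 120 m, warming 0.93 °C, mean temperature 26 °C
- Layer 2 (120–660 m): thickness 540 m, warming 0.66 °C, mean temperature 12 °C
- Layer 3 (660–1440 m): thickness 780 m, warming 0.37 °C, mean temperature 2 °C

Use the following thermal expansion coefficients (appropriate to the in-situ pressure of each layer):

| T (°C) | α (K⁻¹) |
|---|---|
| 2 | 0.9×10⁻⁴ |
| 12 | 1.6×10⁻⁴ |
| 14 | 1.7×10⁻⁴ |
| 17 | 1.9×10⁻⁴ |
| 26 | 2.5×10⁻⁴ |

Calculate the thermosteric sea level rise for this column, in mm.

Layer 1 at 26 °C → α = 2.5×10⁻⁴ K⁻¹
Layer 2 at 12 °C → α = 1.6×10⁻⁴ K⁻¹
Layer 3 at 2 °C → α = 0.9×10⁻⁴ K⁻¹
Layer 1: 120 × 0.93 × 2.5×10⁻⁴ = 0.02790 m
120–660 m: 0.66 × 1.6×10⁻⁴ × 540 = 0.057024 m
0.37 × 0.9×10⁻⁴ × 780 = 0.025974 m
Δh = 0.02790 + 0.057024 + 0.025974 = 0.110898 m ≈ 110 mm

110 mm of thermosteric rise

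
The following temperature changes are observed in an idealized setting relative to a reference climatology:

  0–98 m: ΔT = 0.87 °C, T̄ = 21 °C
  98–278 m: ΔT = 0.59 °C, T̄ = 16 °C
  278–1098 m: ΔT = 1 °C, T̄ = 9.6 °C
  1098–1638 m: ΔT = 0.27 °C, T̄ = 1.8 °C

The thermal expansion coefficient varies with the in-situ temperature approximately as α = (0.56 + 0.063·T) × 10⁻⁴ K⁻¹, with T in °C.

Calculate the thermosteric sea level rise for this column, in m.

Layer 1: α = (0.56 + 0.063×21)×10⁻⁴ = 1.883×10⁻⁴ K⁻¹
Layer 2: α = (0.56 + 0.063×16)×10⁻⁴ = 1.568×10⁻⁴ K⁻¹
Layer 3: α = (0.56 + 0.063×9.6)×10⁻⁴ = 1.1648×10⁻⁴ K⁻¹
Layer 4: α = (0.56 + 0.063×1.8)×10⁻⁴ = 0.6734×10⁻⁴ K⁻¹
0–98 m: 0.87 × 1.883×10⁻⁴ × 98 = 0.016054458 m
Layer 2: 1.568×10⁻⁴ × 0.59 × 180 = 0.01665216 m
278–1098 m: 1.1648×10⁻⁴ × 820 × 1 = 0.0955136 m
Layer 4: 540 × 0.27 × 0.6734×10⁻⁴ = 0.009818172 m
Δh = 0.016054458 + 0.01665216 + 0.0955136 + 0.009818172 = 0.13803839 m

0.138 m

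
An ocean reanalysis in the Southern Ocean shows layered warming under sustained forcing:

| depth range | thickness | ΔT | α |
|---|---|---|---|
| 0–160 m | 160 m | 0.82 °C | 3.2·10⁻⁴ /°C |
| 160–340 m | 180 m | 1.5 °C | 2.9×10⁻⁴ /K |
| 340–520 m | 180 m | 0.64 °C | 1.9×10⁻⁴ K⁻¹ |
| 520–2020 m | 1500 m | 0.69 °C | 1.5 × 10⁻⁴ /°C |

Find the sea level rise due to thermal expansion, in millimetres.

0.82 × 160 × 3.2×10⁻⁴ = 0.041984 m
Layer 2: 180 × 1.5 × 2.9×10⁻⁴ = 0.07830 m
Layer 3: 1.9×10⁻⁴ × 180 × 0.64 = 0.021888 m
Layer 4: 1.5×10⁻⁴ × 1500 × 0.69 = 0.15525 m
Δh = 0.041984 + 0.07830 + 0.021888 + 0.15525 = 0.297422 m

297 mm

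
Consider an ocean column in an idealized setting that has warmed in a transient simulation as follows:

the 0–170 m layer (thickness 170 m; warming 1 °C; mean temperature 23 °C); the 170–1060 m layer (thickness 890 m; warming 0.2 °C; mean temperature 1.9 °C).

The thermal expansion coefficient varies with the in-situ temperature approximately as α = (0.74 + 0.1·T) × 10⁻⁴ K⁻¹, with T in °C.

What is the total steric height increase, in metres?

0.0682 m

Layer 1: α = (0.74 + 0.1×23)×10⁻⁴ = 3.04×10⁻⁴ K⁻¹
Layer 2: α = (0.74 + 0.1×1.9)×10⁻⁴ = 0.93×10⁻⁴ K⁻¹
170 × 1 × 3.04×10⁻⁴ = 0.05168 m
170–1060 m: 890 × 0.2 × 0.93×10⁻⁴ = 0.016554 m
Δh = 0.05168 + 0.016554 = 0.068234 m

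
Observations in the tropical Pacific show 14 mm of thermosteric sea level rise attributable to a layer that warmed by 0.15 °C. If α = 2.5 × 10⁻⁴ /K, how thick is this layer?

H ≈ 370 m

H = Δh/(αΔT) = 0.014 / (2.5×10⁻⁴ × 0.15) ≈ 373.3 m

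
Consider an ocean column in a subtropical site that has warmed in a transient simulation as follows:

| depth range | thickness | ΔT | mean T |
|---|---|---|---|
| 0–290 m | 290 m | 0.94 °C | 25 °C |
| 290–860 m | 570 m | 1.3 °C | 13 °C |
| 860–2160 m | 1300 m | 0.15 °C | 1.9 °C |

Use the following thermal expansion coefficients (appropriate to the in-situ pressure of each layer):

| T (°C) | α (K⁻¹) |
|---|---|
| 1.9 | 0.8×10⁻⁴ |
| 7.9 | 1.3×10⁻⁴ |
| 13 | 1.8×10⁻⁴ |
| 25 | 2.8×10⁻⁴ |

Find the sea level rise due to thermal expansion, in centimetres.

23 cm

Layer 1 at 25 °C → α = 2.8×10⁻⁴ K⁻¹
Layer 2 at 13 °C → α = 1.8×10⁻⁴ K⁻¹
Layer 3 at 1.9 °C → α = 0.8×10⁻⁴ K⁻¹
0–290 m: 0.94 × 290 × 2.8×10⁻⁴ = 0.076328 m
Layer 2: 570 × 1.3 × 1.8×10⁻⁴ = 0.13338 m
860–2160 m: 0.15 × 0.8×10⁻⁴ × 1300 = 0.01560 m
Δh = 0.076328 + 0.13338 + 0.01560 = 0.225308 m ≈ 23 cm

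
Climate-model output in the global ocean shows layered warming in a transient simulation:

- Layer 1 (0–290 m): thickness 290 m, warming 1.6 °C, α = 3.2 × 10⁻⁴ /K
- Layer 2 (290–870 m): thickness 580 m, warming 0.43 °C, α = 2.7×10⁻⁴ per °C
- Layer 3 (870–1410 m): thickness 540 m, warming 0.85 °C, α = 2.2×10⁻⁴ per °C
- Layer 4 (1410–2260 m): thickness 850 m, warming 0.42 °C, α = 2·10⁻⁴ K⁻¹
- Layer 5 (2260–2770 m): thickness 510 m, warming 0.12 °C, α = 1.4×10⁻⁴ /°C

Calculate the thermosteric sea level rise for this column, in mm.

400 mm of thermosteric rise

Layer 1: 3.2×10⁻⁴ × 290 × 1.6 = 0.14848 m
2.7×10⁻⁴ × 0.43 × 580 = 0.067338 m
540 × 2.2×10⁻⁴ × 0.85 = 0.10098 m
0.42 × 2×10⁻⁴ × 850 = 0.07140 m
2260–2770 m: 0.12 × 1.4×10⁻⁴ × 510 = 0.008568 m
Δh = 0.14848 + 0.067338 + 0.10098 + 0.07140 + 0.008568 = 0.396766 m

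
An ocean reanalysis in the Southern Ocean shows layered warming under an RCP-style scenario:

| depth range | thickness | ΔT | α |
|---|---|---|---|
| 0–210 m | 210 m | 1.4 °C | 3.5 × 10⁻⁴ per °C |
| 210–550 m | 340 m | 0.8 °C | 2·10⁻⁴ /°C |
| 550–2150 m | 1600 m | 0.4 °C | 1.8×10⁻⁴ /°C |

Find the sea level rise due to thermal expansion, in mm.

1.4 × 3.5×10⁻⁴ × 210 = 0.10290 m
0.8 × 2×10⁻⁴ × 340 = 0.05440 m
550–2150 m: 1.8×10⁻⁴ × 1600 × 0.4 = 0.11520 m
Δh = 0.10290 + 0.05440 + 0.11520 = 0.27250 m

Δh = 273 mm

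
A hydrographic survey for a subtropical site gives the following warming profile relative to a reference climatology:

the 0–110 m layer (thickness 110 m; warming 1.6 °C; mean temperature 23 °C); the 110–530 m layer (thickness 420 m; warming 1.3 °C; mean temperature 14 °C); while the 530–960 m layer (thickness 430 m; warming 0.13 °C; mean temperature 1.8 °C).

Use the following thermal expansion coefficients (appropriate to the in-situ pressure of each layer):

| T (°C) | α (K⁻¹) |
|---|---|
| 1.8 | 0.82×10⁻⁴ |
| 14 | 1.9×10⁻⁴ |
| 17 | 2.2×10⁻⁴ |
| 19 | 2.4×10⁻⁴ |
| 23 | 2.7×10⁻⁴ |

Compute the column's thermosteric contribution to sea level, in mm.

Layer 1 at 23 °C → α = 2.7×10⁻⁴ K⁻¹
Layer 2 at 14 °C → α = 1.9×10⁻⁴ K⁻¹
Layer 3 at 1.8 °C → α = 0.82×10⁻⁴ K⁻¹
Layer 1: 110 × 2.7×10⁻⁴ × 1.6 = 0.04752 m
1.3 × 1.9×10⁻⁴ × 420 = 0.10374 m
430 × 0.82×10⁻⁴ × 0.13 = 0.0045838 m
Δh = 0.04752 + 0.10374 + 0.0045838 = 0.1558438 m

Δh ≈ 156 mm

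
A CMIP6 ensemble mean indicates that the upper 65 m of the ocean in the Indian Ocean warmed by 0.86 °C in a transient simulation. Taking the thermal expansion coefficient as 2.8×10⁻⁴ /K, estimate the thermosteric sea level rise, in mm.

Δh = αΔT·H = 2.8×10⁻⁴ × 0.86 × 65 = 0.015652 m

16 mm of thermosteric rise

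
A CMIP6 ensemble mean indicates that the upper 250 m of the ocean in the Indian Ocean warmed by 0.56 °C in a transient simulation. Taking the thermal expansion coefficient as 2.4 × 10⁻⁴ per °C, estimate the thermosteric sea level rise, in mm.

Δh = αΔT·H = 2.4×10⁻⁴ × 0.56 × 250 = 0.03360 m

Δh = 33.6 mm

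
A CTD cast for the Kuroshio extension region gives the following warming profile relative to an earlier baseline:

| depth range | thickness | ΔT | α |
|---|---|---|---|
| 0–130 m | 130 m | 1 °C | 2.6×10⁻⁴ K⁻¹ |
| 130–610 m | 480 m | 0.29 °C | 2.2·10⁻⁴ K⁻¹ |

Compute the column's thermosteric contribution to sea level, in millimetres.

1 × 130 × 2.6×10⁻⁴ = 0.03380 m
130–610 m: 2.2×10⁻⁴ × 0.29 × 480 = 0.030624 m
Δh = 0.03380 + 0.030624 = 0.064424 m ≈ 64.4 mm

about 64.4 mm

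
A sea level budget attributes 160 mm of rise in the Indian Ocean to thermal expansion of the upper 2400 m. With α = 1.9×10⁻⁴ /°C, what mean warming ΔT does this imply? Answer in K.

ΔT ≈ 0.351 K

ΔT = Δh/(αH) = 0.16 / (1.9×10⁻⁴ × 2400) ≈ 0.3509 K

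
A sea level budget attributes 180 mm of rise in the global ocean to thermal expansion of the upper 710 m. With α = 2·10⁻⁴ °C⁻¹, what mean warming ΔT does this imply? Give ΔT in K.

ΔT = Δh/(αH) = 0.18 / (2×10⁻⁴ × 710) ≈ 1.268 K

1.27 K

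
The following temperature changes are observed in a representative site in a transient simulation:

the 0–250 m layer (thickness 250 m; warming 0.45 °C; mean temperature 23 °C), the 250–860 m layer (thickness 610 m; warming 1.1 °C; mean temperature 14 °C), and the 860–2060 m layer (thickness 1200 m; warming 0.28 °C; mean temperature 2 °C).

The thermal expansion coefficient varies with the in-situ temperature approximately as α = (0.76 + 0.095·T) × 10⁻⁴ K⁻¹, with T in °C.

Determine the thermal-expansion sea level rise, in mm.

Layer 1: α = (0.76 + 0.095×23)×10⁻⁴ = 2.945×10⁻⁴ K⁻¹
Layer 2: α = (0.76 + 0.095×14)×10⁻⁴ = 2.09×10⁻⁴ K⁻¹
Layer 3: α = (0.76 + 0.095×2)×10⁻⁴ = 0.95×10⁻⁴ K⁻¹
Layer 1: 2.945×10⁻⁴ × 0.45 × 250 = 0.03313125 m
Layer 2: 1.1 × 610 × 2.09×10⁻⁴ = 0.140239 m
Layer 3: 0.95×10⁻⁴ × 0.28 × 1200 = 0.03192 m
Δh = 0.03313125 + 0.140239 + 0.03192 = 0.20529025 m

about 205 mm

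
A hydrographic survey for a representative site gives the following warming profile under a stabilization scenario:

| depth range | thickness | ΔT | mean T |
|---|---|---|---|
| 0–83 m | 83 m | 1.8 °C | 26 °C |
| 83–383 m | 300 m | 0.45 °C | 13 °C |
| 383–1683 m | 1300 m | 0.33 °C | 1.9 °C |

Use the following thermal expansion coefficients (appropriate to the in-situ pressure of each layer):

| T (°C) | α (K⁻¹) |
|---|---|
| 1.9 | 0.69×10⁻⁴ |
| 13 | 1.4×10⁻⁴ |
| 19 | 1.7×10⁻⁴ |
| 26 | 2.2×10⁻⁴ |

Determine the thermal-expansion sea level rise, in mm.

Layer 1 at 26 °C → α = 2.2×10⁻⁴ K⁻¹
Layer 2 at 13 °C → α = 1.4×10⁻⁴ K⁻¹
Layer 3 at 1.9 °C → α = 0.69×10⁻⁴ K⁻¹
Layer 1: 2.2×10⁻⁴ × 1.8 × 83 = 0.032868 m
0.45 × 1.4×10⁻⁴ × 300 = 0.01890 m
Layer 3: 1300 × 0.69×10⁻⁴ × 0.33 = 0.029601 m
Δh = 0.032868 + 0.01890 + 0.029601 = 0.081369 m ≈ 81.4 mm

about 81.4 mm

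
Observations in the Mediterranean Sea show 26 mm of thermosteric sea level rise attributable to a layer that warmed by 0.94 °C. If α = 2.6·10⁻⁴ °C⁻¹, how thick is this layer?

H = Δh/(αΔT) = 0.026 / (2.6×10⁻⁴ × 0.94) ≈ 106.4 m

about 106 m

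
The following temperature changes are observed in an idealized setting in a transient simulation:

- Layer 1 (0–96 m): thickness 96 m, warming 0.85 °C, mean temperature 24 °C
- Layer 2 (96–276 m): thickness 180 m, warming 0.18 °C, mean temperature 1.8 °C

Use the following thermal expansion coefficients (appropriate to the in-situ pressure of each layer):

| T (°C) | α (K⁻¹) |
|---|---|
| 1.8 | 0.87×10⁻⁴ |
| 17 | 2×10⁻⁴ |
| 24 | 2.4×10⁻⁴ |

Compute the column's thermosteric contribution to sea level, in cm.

Δh = 2.2 cm

Layer 1 at 24 °C → α = 2.4×10⁻⁴ K⁻¹
Layer 2 at 1.8 °C → α = 0.87×10⁻⁴ K⁻¹
0.85 × 2.4×10⁻⁴ × 96 = 0.019584 m
0.18 × 180 × 0.87×10⁻⁴ = 0.0028188 m
Δh = 0.019584 + 0.0028188 = 0.0224028 m ≈ 2.2 cm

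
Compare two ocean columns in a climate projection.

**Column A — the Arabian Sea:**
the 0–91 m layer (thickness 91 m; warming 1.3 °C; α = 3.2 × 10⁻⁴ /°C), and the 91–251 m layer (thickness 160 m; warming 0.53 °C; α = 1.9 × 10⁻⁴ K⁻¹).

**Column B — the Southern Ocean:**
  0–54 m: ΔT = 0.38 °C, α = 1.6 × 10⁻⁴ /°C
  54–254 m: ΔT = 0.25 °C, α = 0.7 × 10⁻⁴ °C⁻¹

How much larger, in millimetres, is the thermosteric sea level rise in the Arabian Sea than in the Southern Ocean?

A 0–91 m: 91 × 3.2×10⁻⁴ × 1.3 = 0.037856 m
A 91–251 m: 1.9×10⁻⁴ × 0.53 × 160 = 0.016112 m
A total: 0.053968 m
B 0.38 × 1.6×10⁻⁴ × 54 = 0.0032832 m
B 54–254 m: 200 × 0.7×10⁻⁴ × 0.25 = 0.00350 m
B total: 0.0067832 m
Difference: 0.053968 − 0.0067832 = 0.0471848 m

47 mm larger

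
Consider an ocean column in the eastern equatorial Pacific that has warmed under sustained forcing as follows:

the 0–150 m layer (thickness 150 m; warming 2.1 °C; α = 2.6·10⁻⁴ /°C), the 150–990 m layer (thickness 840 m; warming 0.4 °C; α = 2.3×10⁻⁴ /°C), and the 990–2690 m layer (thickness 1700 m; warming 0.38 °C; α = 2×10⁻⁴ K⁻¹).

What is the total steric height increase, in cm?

0–150 m: 2.6×10⁻⁴ × 150 × 2.1 = 0.08190 m
Layer 2: 840 × 2.3×10⁻⁴ × 0.4 = 0.07728 m
0.38 × 1700 × 2×10⁻⁴ = 0.12920 m
Δh = 0.08190 + 0.07728 + 0.12920 = 0.28838 m ≈ 28.8 cm

about 28.8 cm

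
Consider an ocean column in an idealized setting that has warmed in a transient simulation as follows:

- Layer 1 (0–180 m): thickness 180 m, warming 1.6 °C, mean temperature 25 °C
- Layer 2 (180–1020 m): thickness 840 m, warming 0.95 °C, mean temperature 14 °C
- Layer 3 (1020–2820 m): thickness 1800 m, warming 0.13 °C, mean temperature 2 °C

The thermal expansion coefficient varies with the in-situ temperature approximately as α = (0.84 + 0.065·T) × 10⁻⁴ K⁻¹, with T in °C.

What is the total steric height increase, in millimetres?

about 233 mm

Layer 1: α = (0.84 + 0.065×25)×10⁻⁴ = 2.465×10⁻⁴ K⁻¹
Layer 2: α = (0.84 + 0.065×14)×10⁻⁴ = 1.75×10⁻⁴ K⁻¹
Layer 3: α = (0.84 + 0.065×2)×10⁻⁴ = 0.97×10⁻⁴ K⁻¹
Layer 1: 1.6 × 180 × 2.465×10⁻⁴ = 0.070992 m
180–1020 m: 840 × 0.95 × 1.75×10⁻⁴ = 0.13965 m
1020–2820 m: 0.97×10⁻⁴ × 1800 × 0.13 = 0.022698 m
Δh = 0.070992 + 0.13965 + 0.022698 = 0.23334 m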